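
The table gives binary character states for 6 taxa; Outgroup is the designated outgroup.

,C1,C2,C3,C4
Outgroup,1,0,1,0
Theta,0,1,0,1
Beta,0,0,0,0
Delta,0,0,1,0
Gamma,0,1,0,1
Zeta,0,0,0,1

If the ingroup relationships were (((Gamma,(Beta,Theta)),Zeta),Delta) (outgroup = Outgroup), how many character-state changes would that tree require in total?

6

Map each character onto (((Gamma,(Beta,Theta)),Zeta),Delta) (rooted by Outgroup) and count the minimum state changes it requires (Fitch parsimony):
C1: 1; C2: 2; C3: 1; C4: 2.
Total tree length = 6.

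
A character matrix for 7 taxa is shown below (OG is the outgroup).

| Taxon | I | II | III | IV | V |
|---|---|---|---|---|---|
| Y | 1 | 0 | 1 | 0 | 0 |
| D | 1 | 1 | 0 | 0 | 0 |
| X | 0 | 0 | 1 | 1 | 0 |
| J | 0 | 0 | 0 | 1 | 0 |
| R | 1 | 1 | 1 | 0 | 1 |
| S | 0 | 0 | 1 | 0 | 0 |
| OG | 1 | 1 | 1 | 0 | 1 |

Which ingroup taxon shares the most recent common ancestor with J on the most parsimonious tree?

Character polarity is set by the outgroup: the derived state is whichever differs from the outgroup's state, so for I, II, III, V the derived state is '0', and for the remaining characters it is '1'.
I (derived state '0') is shared by J, S, and X — a synapomorphy uniting that clade.
II (derived state '0') is shared by J, S, X, and Y — a synapomorphy uniting that clade.
III groups D and J, which is incompatible with the clades supported by the remaining characters; treating it as convergent (homoplasy) costs fewer steps than any alternative tree.
Only J and X show the derived state '1' for IV, supporting them as a clade.
Only D, J, S, X, and Y show the derived state '0' for V, supporting them as a clade.
Most parsimonious ingroup topology: (((Y,((X,J),S)),D),R).
J and X form a cherry on this tree, so they are sister taxa.

X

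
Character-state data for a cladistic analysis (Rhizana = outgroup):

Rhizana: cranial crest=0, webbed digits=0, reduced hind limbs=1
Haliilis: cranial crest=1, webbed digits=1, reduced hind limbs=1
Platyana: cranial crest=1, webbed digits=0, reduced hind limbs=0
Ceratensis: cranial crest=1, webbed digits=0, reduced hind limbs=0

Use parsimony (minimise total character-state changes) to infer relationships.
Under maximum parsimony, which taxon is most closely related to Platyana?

Ceratensis

Character polarity is set by the outgroup: the derived state is whichever differs from the outgroup's state, so for reduced hind limbs the derived state is '0', and for the remaining characters it is '1'.
All ingroup taxa share the derived state '1' for cranial crest; it defines the ingroup but does not resolve relationships within it.
webbed digits (derived state '1') is unique to Haliilis (autapomorphy; uninformative for grouping).
Only Ceratensis and Platyana show the derived state '0' for reduced hind limbs, supporting them as a clade.
Most parsimonious ingroup topology: (Haliilis,(Platyana,Ceratensis)).
Platyana and Ceratensis form a cherry on this tree, so they are sister taxa.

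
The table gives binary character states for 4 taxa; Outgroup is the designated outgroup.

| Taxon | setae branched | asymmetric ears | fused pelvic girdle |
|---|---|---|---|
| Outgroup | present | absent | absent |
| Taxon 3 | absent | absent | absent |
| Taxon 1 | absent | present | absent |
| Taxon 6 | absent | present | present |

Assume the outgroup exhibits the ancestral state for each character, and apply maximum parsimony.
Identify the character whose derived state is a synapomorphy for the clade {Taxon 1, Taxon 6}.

Character polarity is set by the outgroup: the derived state is whichever differs from the outgroup's state, so for setae branched the derived state is 'absent', and for the remaining characters it is 'present'.
setae branched (derived state 'absent') is shared by all ingroup taxa — unites the whole ingroup.
asymmetric ears: derived state 'present' in Taxon 1 and Taxon 6 only — synapomorphy for {Taxon 1, Taxon 6}.
fused pelvic girdle (derived state 'present') is unique to Taxon 6 (autapomorphy; uninformative for grouping).
Most parsimonious ingroup topology: (Taxon 3,(Taxon 1,Taxon 6)).
The clade {Taxon 1, Taxon 6} is supported by asymmetric ears: its derived state 'present' occurs in exactly those taxa and in no other taxon (including the outgroup).

asymmetric ears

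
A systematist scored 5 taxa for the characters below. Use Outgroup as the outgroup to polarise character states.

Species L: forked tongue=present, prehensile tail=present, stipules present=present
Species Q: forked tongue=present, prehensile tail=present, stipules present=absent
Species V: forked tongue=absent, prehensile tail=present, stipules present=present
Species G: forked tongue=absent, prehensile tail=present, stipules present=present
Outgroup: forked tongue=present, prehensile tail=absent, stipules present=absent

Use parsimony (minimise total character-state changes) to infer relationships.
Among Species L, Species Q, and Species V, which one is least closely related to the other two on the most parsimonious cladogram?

Species Q

Character polarity is set by the outgroup: the derived state is whichever differs from the outgroup's state, so for forked tongue the derived state is 'absent', and for the remaining characters it is 'present'.
Only Species G and Species V show the derived state 'absent' for forked tongue, supporting them as a clade.
prehensile tail (derived state 'present') is shared by all ingroup taxa — unites the whole ingroup.
Only Species G, Species L, and Species V show the derived state 'present' for stipules present, supporting them as a clade.
Most parsimonious ingroup topology: (((Species G,Species V),Species L),Species Q).
Species V and Species L share a more recent common ancestor with each other than either does with Species Q, so Species Q is the least closely related of the three.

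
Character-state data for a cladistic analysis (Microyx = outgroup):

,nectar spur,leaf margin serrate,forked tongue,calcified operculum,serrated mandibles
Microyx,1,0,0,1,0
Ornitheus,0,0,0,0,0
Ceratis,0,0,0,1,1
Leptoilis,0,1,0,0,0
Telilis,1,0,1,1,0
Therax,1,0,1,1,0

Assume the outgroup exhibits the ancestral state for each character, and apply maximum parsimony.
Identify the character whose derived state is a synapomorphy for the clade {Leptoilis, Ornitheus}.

calcified operculum

Character polarity is set by the outgroup: the derived state is whichever differs from the outgroup's state, so for nectar spur, calcified operculum the derived state is '0', and for the remaining characters it is '1'.
nectar spur (derived state '0') is shared by Ceratis, Leptoilis, and Ornitheus — a synapomorphy uniting that clade.
leaf margin serrate (derived state '1') is unique to Leptoilis (autapomorphy; uninformative for grouping).
forked tongue (derived state '1') is shared by Telilis and Therax — a synapomorphy uniting that clade.
Only Leptoilis and Ornitheus show the derived state '0' for calcified operculum, supporting them as a clade.
serrated mandibles: derived state '1' in Ceratis only — an autapomorphy, so it tells us nothing about relationships among taxa.
Most parsimonious ingroup topology: (((Ornitheus,Leptoilis),Ceratis),(Telilis,Therax)).
The clade {Leptoilis, Ornitheus} is supported by calcified operculum: its derived state '0' occurs in exactly those taxa and in no other taxon (including the outgroup).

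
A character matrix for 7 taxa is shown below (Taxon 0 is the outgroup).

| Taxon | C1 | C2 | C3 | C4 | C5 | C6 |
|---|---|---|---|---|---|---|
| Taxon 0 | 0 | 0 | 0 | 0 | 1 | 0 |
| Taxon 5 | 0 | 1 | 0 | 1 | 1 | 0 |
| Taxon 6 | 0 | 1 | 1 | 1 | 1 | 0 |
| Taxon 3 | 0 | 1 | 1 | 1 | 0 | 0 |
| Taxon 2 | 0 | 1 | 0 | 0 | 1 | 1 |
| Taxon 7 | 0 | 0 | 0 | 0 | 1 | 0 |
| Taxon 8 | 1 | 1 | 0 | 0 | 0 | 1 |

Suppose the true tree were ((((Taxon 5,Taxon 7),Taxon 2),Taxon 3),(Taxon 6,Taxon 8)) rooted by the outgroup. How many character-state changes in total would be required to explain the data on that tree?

12

Map each character onto ((((Taxon 5,Taxon 7),Taxon 2),Taxon 3),(Taxon 6,Taxon 8)) (rooted by Taxon 0) and count the minimum state changes it requires (Fitch parsimony):
C1: 1; C2: 2; C3: 2; C4: 3; C5: 2; C6: 2.
Total tree length = 12.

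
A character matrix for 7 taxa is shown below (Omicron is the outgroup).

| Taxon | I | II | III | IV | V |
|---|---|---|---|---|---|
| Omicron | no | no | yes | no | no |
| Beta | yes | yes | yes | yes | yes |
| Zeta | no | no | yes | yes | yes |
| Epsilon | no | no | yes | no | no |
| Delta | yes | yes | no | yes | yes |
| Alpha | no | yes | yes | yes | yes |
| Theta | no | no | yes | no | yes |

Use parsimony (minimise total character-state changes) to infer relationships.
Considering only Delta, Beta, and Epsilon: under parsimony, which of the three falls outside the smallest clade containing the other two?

Epsilon

Character polarity is set by the outgroup: the derived state is whichever differs from the outgroup's state, so for III the derived state is 'no', and for the remaining characters it is 'yes'.
Only Beta and Delta show the derived state 'yes' for I, supporting them as a clade.
II: derived state 'yes' in Alpha, Beta, and Delta only — synapomorphy for {Alpha, Beta, Delta}.
III: derived state 'no' in Delta only — an autapomorphy, so it tells us nothing about relationships among taxa.
IV: derived state 'yes' in Alpha, Beta, Delta, and Zeta only — synapomorphy for {Alpha, Beta, Delta, Zeta}.
V (derived state 'yes') is shared by Alpha, Beta, Delta, Theta, and Zeta — a synapomorphy uniting that clade.
Most parsimonious ingroup topology: ((((Alpha,(Delta,Beta)),Zeta),Theta),Epsilon).
Delta and Beta share a more recent common ancestor with each other than either does with Epsilon, so Epsilon is the least closely related of the three.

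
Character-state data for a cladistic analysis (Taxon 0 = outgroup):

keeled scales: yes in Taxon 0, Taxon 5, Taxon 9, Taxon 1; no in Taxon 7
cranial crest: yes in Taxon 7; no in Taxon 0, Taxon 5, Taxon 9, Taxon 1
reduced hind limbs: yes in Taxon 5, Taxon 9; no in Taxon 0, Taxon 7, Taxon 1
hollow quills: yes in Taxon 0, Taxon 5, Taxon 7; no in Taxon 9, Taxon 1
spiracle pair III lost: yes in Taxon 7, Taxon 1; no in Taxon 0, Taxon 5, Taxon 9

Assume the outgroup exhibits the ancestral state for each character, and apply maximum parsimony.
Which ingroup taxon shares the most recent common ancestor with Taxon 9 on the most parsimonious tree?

Character polarity is set by the outgroup: the derived state is whichever differs from the outgroup's state, so for keeled scales, hollow quills the derived state is 'no', and for the remaining characters it is 'yes'.
keeled scales: derived state 'no' in Taxon 7 only — an autapomorphy, so it tells us nothing about relationships among taxa.
cranial crest: derived state 'yes' in Taxon 7 only — an autapomorphy, so it tells us nothing about relationships among taxa.
reduced hind limbs: derived state 'yes' in Taxon 5 and Taxon 9 only — synapomorphy for {Taxon 5, Taxon 9}.
hollow quills (state 'no') occurs in Taxon 1 and Taxon 9 but conflicts with the nesting implied by the other characters — most parsimoniously interpreted as homoplasy.
spiracle pair III lost: derived state 'yes' in Taxon 1 and Taxon 7 only — synapomorphy for {Taxon 1, Taxon 7}.
Most parsimonious ingroup topology: ((Taxon 5,Taxon 9),(Taxon 7,Taxon 1)).
Taxon 9 and Taxon 5 form a cherry on this tree, so they are sister taxa.

Taxon 5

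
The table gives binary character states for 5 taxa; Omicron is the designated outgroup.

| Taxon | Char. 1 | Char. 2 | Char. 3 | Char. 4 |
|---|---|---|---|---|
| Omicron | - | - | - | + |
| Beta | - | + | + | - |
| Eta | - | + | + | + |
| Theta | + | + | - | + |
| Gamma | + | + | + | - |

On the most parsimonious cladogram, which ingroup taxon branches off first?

Character polarity is set by the outgroup: the derived state is whichever differs from the outgroup's state, so for Char. 4 the derived state is '-', and for the remaining characters it is '+'.
Char. 1 groups Gamma and Theta, which is incompatible with the clades supported by the remaining characters; treating it as convergent (homoplasy) costs fewer steps than any alternative tree.
All ingroup taxa share the derived state '+' for Char. 2; it defines the ingroup but does not resolve relationships within it.
Only Beta, Eta, and Gamma show the derived state '+' for Char. 3, supporting them as a clade.
Char. 4: derived state '-' in Beta and Gamma only — synapomorphy for {Beta, Gamma}.
Most parsimonious ingroup topology: (((Beta,Gamma),Eta),Theta).
Theta is sister to the clade containing all other ingroup taxa, so it is the earliest-diverging (most basal) ingroup lineage.

Theta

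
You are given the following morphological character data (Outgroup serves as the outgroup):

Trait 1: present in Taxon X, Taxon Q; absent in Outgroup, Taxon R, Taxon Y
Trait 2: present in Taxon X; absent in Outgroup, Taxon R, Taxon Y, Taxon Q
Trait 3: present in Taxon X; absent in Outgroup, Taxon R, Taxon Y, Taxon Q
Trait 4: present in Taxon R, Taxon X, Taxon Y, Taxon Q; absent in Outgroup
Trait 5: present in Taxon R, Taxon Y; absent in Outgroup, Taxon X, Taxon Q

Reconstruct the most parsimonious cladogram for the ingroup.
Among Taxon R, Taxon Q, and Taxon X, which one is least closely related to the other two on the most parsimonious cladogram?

The outgroup has state 'absent' for every character, so 'present' is the derived state throughout.
Trait 1: derived state 'present' in Taxon Q and Taxon X only — synapomorphy for {Taxon Q, Taxon X}.
Trait 2: derived state 'present' in Taxon X only — an autapomorphy, so it tells us nothing about relationships among taxa.
Trait 3 (derived state 'present') is unique to Taxon X (autapomorphy; uninformative for grouping).
All ingroup taxa share the derived state 'present' for Trait 4; it defines the ingroup but does not resolve relationships within it.
Only Taxon R and Taxon Y show the derived state 'present' for Trait 5, supporting them as a clade.
Most parsimonious ingroup topology: ((Taxon R,Taxon Y),(Taxon X,Taxon Q)).
Taxon Q and Taxon X share a more recent common ancestor with each other than either does with Taxon R, so Taxon R is the least closely related of the three.

Taxon R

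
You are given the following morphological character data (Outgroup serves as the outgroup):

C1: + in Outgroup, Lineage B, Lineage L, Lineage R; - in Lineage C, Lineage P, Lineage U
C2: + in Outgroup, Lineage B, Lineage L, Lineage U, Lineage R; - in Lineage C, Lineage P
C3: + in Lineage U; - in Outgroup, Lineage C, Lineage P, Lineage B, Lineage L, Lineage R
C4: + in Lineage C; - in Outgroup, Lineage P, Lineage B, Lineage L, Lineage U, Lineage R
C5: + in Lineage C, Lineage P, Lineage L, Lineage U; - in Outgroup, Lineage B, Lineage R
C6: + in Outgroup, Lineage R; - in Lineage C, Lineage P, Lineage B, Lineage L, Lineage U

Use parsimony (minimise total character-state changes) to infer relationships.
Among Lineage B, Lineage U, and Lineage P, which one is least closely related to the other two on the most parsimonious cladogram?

Character polarity is set by the outgroup: the derived state is whichever differs from the outgroup's state, so for C1, C2, C6 the derived state is '-', and for the remaining characters it is '+'.
C1 (derived state '-') is shared by Lineage C, Lineage P, and Lineage U — a synapomorphy uniting that clade.
C2 (derived state '-') is shared by Lineage C and Lineage P — a synapomorphy uniting that clade.
C3 (derived state '+') is unique to Lineage U (autapomorphy; uninformative for grouping).
C4: derived state '+' in Lineage C only — an autapomorphy, so it tells us nothing about relationships among taxa.
Only Lineage C, Lineage L, Lineage P, and Lineage U show the derived state '+' for C5, supporting them as a clade.
C6: derived state '-' in Lineage B, Lineage C, Lineage L, Lineage P, and Lineage U only — synapomorphy for {Lineage B, Lineage C, Lineage L, Lineage P, Lineage U}.
Most parsimonious ingroup topology: (((((Lineage C,Lineage P),Lineage U),Lineage L),Lineage B),Lineage R).
Lineage P and Lineage U share a more recent common ancestor with each other than either does with Lineage B, so Lineage B is the least closely related of the three.

Lineage B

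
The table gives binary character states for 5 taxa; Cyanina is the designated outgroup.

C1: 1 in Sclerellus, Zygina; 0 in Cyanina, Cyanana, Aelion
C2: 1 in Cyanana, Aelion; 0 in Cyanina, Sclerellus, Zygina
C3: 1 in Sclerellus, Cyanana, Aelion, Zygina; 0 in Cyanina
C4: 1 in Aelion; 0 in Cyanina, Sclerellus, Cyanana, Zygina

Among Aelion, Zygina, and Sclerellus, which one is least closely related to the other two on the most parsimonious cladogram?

The outgroup has state '0' for every character, so '1' is the derived state throughout.
Only Sclerellus and Zygina show the derived state '1' for C1, supporting them as a clade.
C2 (derived state '1') is shared by Aelion and Cyanana — a synapomorphy uniting that clade.
C3 (derived state '1') is shared by all ingroup taxa — unites the whole ingroup.
C4 (derived state '1') is unique to Aelion (autapomorphy; uninformative for grouping).
Most parsimonious ingroup topology: ((Sclerellus,Zygina),(Cyanana,Aelion)).
Zygina and Sclerellus share a more recent common ancestor with each other than either does with Aelion, so Aelion is the least closely related of the three.

Aelion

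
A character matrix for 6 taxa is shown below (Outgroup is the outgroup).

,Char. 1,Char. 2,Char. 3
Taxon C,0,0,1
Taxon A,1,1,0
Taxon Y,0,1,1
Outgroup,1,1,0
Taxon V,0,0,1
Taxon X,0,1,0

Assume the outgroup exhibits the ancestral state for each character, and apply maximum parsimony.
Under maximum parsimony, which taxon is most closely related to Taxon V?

Character polarity is set by the outgroup: the derived state is whichever differs from the outgroup's state, so for Char. 1, Char. 2 the derived state is '0', and for the remaining characters it is '1'.
Only Taxon C, Taxon V, Taxon X, and Taxon Y show the derived state '0' for Char. 1, supporting them as a clade.
Char. 2: derived state '0' in Taxon C and Taxon V only — synapomorphy for {Taxon C, Taxon V}.
Char. 3 (derived state '1') is shared by Taxon C, Taxon V, and Taxon Y — a synapomorphy uniting that clade.
Most parsimonious ingroup topology: (Taxon A,(((Taxon V,Taxon C),Taxon Y),Taxon X)).
Taxon V and Taxon C form a cherry on this tree, so they are sister taxa.

Taxon C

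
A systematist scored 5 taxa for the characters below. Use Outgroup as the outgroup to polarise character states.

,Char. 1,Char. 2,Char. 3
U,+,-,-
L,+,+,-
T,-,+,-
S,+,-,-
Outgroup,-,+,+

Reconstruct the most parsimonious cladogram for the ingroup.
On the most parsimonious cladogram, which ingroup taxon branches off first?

Character polarity is set by the outgroup: the derived state is whichever differs from the outgroup's state, so for Char. 2, Char. 3 the derived state is '-', and for the remaining characters it is '+'.
Only L, S, and U show the derived state '+' for Char. 1, supporting them as a clade.
Char. 2: derived state '-' in S and U only — synapomorphy for {S, U}.
Char. 3 (derived state '-') is shared by all ingroup taxa — unites the whole ingroup.
Most parsimonious ingroup topology: ((L,(S,U)),T).
T is sister to the clade containing all other ingroup taxa, so it is the earliest-diverging (most basal) ingroup lineage.

T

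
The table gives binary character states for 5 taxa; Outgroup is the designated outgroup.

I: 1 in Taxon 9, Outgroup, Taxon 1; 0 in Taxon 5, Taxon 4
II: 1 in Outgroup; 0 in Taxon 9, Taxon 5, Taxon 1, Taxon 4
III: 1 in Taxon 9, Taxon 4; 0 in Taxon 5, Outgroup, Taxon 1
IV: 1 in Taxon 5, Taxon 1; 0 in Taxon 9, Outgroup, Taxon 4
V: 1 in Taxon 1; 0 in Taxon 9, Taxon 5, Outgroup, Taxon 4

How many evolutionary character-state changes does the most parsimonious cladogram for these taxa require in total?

Character polarity is set by the outgroup: the derived state is whichever differs from the outgroup's state, so for I, II the derived state is '0', and for the remaining characters it is '1'.
I groups Taxon 4 and Taxon 5, which is incompatible with the clades supported by the remaining characters; treating it as convergent (homoplasy) costs fewer steps than any alternative tree.
II (derived state '0') is shared by all ingroup taxa — unites the whole ingroup.
III: derived state '1' in Taxon 4 and Taxon 9 only — synapomorphy for {Taxon 4, Taxon 9}.
IV (derived state '1') is shared by Taxon 1 and Taxon 5 — a synapomorphy uniting that clade.
V: derived state '1' in Taxon 1 only — an autapomorphy, so it tells us nothing about relationships among taxa.
Most parsimonious ingroup topology: ((Taxon 9,Taxon 4),(Taxon 5,Taxon 1)).
Changes per character on this tree: I: 2; II: 1; III: 1; IV: 1; V: 1.
Total = 6.

6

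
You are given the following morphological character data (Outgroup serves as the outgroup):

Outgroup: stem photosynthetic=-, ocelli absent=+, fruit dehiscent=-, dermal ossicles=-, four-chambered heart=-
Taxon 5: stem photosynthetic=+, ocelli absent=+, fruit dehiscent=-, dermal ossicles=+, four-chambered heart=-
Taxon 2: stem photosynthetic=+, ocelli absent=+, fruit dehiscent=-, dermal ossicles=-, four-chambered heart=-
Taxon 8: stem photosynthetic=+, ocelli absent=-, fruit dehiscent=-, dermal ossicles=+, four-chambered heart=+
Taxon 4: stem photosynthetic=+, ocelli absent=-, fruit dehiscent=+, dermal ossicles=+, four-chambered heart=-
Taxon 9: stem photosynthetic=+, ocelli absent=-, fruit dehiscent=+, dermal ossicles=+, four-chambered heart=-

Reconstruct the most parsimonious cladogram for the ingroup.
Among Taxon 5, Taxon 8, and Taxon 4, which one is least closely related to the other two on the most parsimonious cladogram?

Character polarity is set by the outgroup: the derived state is whichever differs from the outgroup's state, so for ocelli absent the derived state is '-', and for the remaining characters it is '+'.
stem photosynthetic (derived state '+') is shared by all ingroup taxa — unites the whole ingroup.
ocelli absent (derived state '-') is shared by Taxon 4, Taxon 8, and Taxon 9 — a synapomorphy uniting that clade.
fruit dehiscent: derived state '+' in Taxon 4 and Taxon 9 only — synapomorphy for {Taxon 4, Taxon 9}.
dermal ossicles: derived state '+' in Taxon 4, Taxon 5, Taxon 8, and Taxon 9 only — synapomorphy for {Taxon 4, Taxon 5, Taxon 8, Taxon 9}.
four-chambered heart (derived state '+') is unique to Taxon 8 (autapomorphy; uninformative for grouping).
Most parsimonious ingroup topology: ((Taxon 5,(Taxon 8,(Taxon 4,Taxon 9))),Taxon 2).
Taxon 8 and Taxon 4 share a more recent common ancestor with each other than either does with Taxon 5, so Taxon 5 is the least closely related of the three.

Taxon 5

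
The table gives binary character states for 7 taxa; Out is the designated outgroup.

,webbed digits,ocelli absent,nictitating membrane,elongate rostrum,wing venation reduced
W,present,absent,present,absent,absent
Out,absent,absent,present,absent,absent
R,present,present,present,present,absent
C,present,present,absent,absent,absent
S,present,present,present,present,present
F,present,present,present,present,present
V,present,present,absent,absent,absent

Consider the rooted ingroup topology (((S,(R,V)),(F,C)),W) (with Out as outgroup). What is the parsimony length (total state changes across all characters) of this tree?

9

Map each character onto (((S,(R,V)),(F,C)),W) (rooted by Out) and count the minimum state changes it requires (Fitch parsimony):
webbed digits: 1; ocelli absent: 1; nictitating membrane: 2; elongate rostrum: 3; wing venation reduced: 2.
Total tree length = 9.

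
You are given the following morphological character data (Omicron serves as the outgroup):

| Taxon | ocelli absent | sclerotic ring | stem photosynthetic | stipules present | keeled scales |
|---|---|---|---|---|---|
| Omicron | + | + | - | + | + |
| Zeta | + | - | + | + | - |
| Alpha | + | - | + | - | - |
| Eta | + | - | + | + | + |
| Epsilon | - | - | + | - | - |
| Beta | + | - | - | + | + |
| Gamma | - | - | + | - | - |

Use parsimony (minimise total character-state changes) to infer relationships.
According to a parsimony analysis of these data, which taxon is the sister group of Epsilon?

Gamma

Character polarity is set by the outgroup: the derived state is whichever differs from the outgroup's state, so for ocelli absent, sclerotic ring, stipules present, keeled scales the derived state is '-', and for the remaining characters it is '+'.
Only Epsilon and Gamma show the derived state '-' for ocelli absent, supporting them as a clade.
All ingroup taxa share the derived state '-' for sclerotic ring; it defines the ingroup but does not resolve relationships within it.
stem photosynthetic: derived state '+' in Alpha, Epsilon, Eta, Gamma, and Zeta only — synapomorphy for {Alpha, Epsilon, Eta, Gamma, Zeta}.
stipules present (derived state '-') is shared by Alpha, Epsilon, and Gamma — a synapomorphy uniting that clade.
Only Alpha, Epsilon, Gamma, and Zeta show the derived state '-' for keeled scales, supporting them as a clade.
Most parsimonious ingroup topology: (((Zeta,(Alpha,(Epsilon,Gamma))),Eta),Beta).
Epsilon and Gamma form a cherry on this tree, so they are sister taxa.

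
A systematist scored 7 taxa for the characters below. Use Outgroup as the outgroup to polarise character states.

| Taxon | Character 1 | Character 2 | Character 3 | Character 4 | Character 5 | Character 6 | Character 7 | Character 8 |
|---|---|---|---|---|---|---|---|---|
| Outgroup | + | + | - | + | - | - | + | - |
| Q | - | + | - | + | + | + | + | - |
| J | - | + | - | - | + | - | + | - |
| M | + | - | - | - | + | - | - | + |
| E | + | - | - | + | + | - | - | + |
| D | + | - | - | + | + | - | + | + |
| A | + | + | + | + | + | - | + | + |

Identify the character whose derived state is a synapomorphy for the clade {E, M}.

Character polarity is set by the outgroup: the derived state is whichever differs from the outgroup's state, so for Character 1, Character 2, Character 4, Character 7 the derived state is '-', and for the remaining characters it is '+'.
Only J and Q show the derived state '-' for Character 1, supporting them as a clade.
Only D, E, and M show the derived state '-' for Character 2, supporting them as a clade.
Character 3: derived state '+' in A only — an autapomorphy, so it tells us nothing about relationships among taxa.
Character 4 groups J and M, which is incompatible with the clades supported by the remaining characters; treating it as convergent (homoplasy) costs fewer steps than any alternative tree.
All ingroup taxa share the derived state '+' for Character 5; it defines the ingroup but does not resolve relationships within it.
Character 6 (derived state '+') is unique to Q (autapomorphy; uninformative for grouping).
Character 7 (derived state '-') is shared by E and M — a synapomorphy uniting that clade.
Character 8 (derived state '+') is shared by A, D, E, and M — a synapomorphy uniting that clade.
Most parsimonious ingroup topology: ((Q,J),(((M,E),D),A)).
The clade {E, M} is supported by Character 7: its derived state '-' occurs in exactly those taxa and in no other taxon (including the outgroup).

Character 7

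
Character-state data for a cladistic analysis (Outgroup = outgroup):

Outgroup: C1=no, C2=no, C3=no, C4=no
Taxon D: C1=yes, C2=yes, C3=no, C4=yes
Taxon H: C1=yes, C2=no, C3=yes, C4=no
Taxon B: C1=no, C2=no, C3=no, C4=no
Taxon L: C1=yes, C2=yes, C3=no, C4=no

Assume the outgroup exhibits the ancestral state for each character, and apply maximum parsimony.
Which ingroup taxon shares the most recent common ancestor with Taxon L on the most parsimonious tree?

The outgroup has state 'no' for every character, so 'yes' is the derived state throughout.
C1: derived state 'yes' in Taxon D, Taxon H, and Taxon L only — synapomorphy for {Taxon D, Taxon H, Taxon L}.
C2 (derived state 'yes') is shared by Taxon D and Taxon L — a synapomorphy uniting that clade.
C3 (derived state 'yes') is unique to Taxon H (autapomorphy; uninformative for grouping).
C4 (derived state 'yes') is unique to Taxon D (autapomorphy; uninformative for grouping).
Most parsimonious ingroup topology: (((Taxon D,Taxon L),Taxon H),Taxon B).
Taxon L and Taxon D form a cherry on this tree, so they are sister taxa.

Taxon D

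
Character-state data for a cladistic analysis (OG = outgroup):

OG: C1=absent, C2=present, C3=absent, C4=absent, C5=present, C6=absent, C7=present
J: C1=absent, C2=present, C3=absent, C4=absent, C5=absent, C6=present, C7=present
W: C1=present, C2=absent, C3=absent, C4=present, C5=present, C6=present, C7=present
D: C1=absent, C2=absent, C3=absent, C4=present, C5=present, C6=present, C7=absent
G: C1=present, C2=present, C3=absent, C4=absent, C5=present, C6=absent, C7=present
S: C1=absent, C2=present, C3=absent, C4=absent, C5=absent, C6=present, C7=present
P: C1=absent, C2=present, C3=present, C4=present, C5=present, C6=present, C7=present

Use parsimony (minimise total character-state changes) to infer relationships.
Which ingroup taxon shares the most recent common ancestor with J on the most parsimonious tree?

S

Character polarity is set by the outgroup: the derived state is whichever differs from the outgroup's state, so for C2, C5, C7 the derived state is 'absent', and for the remaining characters it is 'present'.
C1 (state 'present') occurs in G and W but conflicts with the nesting implied by the other characters — most parsimoniously interpreted as homoplasy.
C2: derived state 'absent' in D and W only — synapomorphy for {D, W}.
C3: derived state 'present' in P only — an autapomorphy, so it tells us nothing about relationships among taxa.
C4 (derived state 'present') is shared by D, P, and W — a synapomorphy uniting that clade.
C5: derived state 'absent' in J and S only — synapomorphy for {J, S}.
C6 (derived state 'present') is shared by D, J, P, S, and W — a synapomorphy uniting that clade.
C7 (derived state 'absent') is unique to D (autapomorphy; uninformative for grouping).
Most parsimonious ingroup topology: (((J,S),((W,D),P)),G).
J and S form a cherry on this tree, so they are sister taxa.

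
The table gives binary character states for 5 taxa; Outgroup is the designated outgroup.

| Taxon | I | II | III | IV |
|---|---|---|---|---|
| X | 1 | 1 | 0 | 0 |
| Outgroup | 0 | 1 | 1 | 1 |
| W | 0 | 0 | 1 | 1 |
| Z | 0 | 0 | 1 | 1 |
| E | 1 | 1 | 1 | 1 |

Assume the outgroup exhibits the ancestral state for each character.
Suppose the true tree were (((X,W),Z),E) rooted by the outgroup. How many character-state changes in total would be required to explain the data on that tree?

6

Map each character onto (((X,W),Z),E) (rooted by Outgroup) and count the minimum state changes it requires (Fitch parsimony):
I: 2; II: 2; III: 1; IV: 1.
Total tree length = 6.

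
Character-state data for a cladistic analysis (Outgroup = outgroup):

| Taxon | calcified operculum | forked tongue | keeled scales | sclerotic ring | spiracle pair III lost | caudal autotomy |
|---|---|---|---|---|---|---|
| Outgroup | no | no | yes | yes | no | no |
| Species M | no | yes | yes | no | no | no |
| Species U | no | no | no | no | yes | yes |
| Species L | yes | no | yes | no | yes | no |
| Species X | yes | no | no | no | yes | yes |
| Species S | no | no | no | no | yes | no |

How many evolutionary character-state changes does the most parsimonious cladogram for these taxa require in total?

7

Character polarity is set by the outgroup: the derived state is whichever differs from the outgroup's state, so for keeled scales, sclerotic ring the derived state is 'no', and for the remaining characters it is 'yes'.
calcified operculum groups Species L and Species X, which is incompatible with the clades supported by the remaining characters; treating it as convergent (homoplasy) costs fewer steps than any alternative tree.
forked tongue: derived state 'yes' in Species M only — an autapomorphy, so it tells us nothing about relationships among taxa.
keeled scales (derived state 'no') is shared by Species S, Species U, and Species X — a synapomorphy uniting that clade.
All ingroup taxa share the derived state 'no' for sclerotic ring; it defines the ingroup but does not resolve relationships within it.
Only Species L, Species S, Species U, and Species X show the derived state 'yes' for spiracle pair III lost, supporting them as a clade.
caudal autotomy: derived state 'yes' in Species U and Species X only — synapomorphy for {Species U, Species X}.
Most parsimonious ingroup topology: (Species M,(((Species U,Species X),Species S),Species L)).
Changes per character on this tree: calcified operculum: 2; forked tongue: 1; keeled scales: 1; sclerotic ring: 1; spiracle pair III lost: 1; caudal autotomy: 1.
Total = 7.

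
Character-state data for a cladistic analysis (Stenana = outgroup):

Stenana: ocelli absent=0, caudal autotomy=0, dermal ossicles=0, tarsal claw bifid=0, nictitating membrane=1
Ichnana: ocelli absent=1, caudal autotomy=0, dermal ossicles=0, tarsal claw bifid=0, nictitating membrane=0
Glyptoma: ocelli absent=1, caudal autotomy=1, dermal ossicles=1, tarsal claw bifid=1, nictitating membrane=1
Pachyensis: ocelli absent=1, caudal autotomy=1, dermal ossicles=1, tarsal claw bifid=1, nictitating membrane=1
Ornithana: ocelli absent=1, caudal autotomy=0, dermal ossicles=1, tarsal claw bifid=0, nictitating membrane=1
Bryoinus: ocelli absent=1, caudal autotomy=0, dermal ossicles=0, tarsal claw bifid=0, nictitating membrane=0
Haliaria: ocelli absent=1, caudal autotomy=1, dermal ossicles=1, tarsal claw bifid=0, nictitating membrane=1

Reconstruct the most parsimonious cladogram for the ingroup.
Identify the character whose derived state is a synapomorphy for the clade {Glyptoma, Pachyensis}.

tarsal claw bifid

Character polarity is set by the outgroup: the derived state is whichever differs from the outgroup's state, so for nictitating membrane the derived state is '0', and for the remaining characters it is '1'.
All ingroup taxa share the derived state '1' for ocelli absent; it defines the ingroup but does not resolve relationships within it.
Only Glyptoma, Haliaria, and Pachyensis show the derived state '1' for caudal autotomy, supporting them as a clade.
Only Glyptoma, Haliaria, Ornithana, and Pachyensis show the derived state '1' for dermal ossicles, supporting them as a clade.
tarsal claw bifid: derived state '1' in Glyptoma and Pachyensis only — synapomorphy for {Glyptoma, Pachyensis}.
nictitating membrane: derived state '0' in Bryoinus and Ichnana only — synapomorphy for {Bryoinus, Ichnana}.
Most parsimonious ingroup topology: ((Ichnana,Bryoinus),(((Glyptoma,Pachyensis),Haliaria),Ornithana)).
The clade {Glyptoma, Pachyensis} is supported by tarsal claw bifid: its derived state '1' occurs in exactly those taxa and in no other taxon (including the outgroup).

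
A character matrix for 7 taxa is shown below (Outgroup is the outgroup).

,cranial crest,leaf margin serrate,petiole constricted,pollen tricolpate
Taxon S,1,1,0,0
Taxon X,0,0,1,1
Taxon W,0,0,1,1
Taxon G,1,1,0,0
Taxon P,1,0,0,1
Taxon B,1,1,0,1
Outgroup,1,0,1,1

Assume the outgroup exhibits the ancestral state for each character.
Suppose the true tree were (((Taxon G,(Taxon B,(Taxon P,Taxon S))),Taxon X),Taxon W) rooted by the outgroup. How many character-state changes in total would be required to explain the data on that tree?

7

Map each character onto (((Taxon G,(Taxon B,(Taxon P,Taxon S))),Taxon X),Taxon W) (rooted by Outgroup) and count the minimum state changes it requires (Fitch parsimony):
cranial crest: 2; leaf margin serrate: 2; petiole constricted: 1; pollen tricolpate: 2.
Total tree length = 7.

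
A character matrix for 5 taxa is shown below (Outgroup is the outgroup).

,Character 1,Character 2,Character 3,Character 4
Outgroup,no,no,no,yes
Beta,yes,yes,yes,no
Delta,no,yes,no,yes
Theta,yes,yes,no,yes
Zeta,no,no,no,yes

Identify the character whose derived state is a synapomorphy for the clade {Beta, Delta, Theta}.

Character polarity is set by the outgroup: the derived state is whichever differs from the outgroup's state, so for Character 4 the derived state is 'no', and for the remaining characters it is 'yes'.
Only Beta and Theta show the derived state 'yes' for Character 1, supporting them as a clade.
Character 2: derived state 'yes' in Beta, Delta, and Theta only — synapomorphy for {Beta, Delta, Theta}.
Character 3: derived state 'yes' in Beta only — an autapomorphy, so it tells us nothing about relationships among taxa.
Character 4: derived state 'no' in Beta only — an autapomorphy, so it tells us nothing about relationships among taxa.
Most parsimonious ingroup topology: (((Theta,Beta),Delta),Zeta).
The clade {Beta, Delta, Theta} is supported by Character 2: its derived state 'yes' occurs in exactly those taxa and in no other taxon (including the outgroup).

Character 2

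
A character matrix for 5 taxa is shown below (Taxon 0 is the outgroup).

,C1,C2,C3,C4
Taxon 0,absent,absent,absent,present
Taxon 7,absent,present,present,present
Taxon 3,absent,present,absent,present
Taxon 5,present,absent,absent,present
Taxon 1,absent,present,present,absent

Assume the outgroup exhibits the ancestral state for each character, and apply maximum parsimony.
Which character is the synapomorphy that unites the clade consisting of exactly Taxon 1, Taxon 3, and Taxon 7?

C2

Character polarity is set by the outgroup: the derived state is whichever differs from the outgroup's state, so for C4 the derived state is 'absent', and for the remaining characters it is 'present'.
C1 (derived state 'present') is unique to Taxon 5 (autapomorphy; uninformative for grouping).
Only Taxon 1, Taxon 3, and Taxon 7 show the derived state 'present' for C2, supporting them as a clade.
C3: derived state 'present' in Taxon 1 and Taxon 7 only — synapomorphy for {Taxon 1, Taxon 7}.
C4: derived state 'absent' in Taxon 1 only — an autapomorphy, so it tells us nothing about relationships among taxa.
Most parsimonious ingroup topology: (((Taxon 7,Taxon 1),Taxon 3),Taxon 5).
The clade {Taxon 1, Taxon 3, Taxon 7} is supported by C2: its derived state 'present' occurs in exactly those taxa and in no other taxon (including the outgroup).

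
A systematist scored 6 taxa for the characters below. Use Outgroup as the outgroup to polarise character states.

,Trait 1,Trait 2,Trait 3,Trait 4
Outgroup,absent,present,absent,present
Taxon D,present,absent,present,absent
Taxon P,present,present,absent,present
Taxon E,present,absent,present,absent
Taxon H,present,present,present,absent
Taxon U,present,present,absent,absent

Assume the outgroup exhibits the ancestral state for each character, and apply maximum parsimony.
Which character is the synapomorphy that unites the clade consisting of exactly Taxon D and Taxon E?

Trait 2

Character polarity is set by the outgroup: the derived state is whichever differs from the outgroup's state, so for Trait 2, Trait 4 the derived state is 'absent', and for the remaining characters it is 'present'.
Trait 1 (derived state 'present') is shared by all ingroup taxa — unites the whole ingroup.
Trait 2: derived state 'absent' in Taxon D and Taxon E only — synapomorphy for {Taxon D, Taxon E}.
Trait 3 (derived state 'present') is shared by Taxon D, Taxon E, and Taxon H — a synapomorphy uniting that clade.
Only Taxon D, Taxon E, Taxon H, and Taxon U show the derived state 'absent' for Trait 4, supporting them as a clade.
Most parsimonious ingroup topology: ((((Taxon D,Taxon E),Taxon H),Taxon U),Taxon P).
The clade {Taxon D, Taxon E} is supported by Trait 2: its derived state 'absent' occurs in exactly those taxa and in no other taxon (including the outgroup).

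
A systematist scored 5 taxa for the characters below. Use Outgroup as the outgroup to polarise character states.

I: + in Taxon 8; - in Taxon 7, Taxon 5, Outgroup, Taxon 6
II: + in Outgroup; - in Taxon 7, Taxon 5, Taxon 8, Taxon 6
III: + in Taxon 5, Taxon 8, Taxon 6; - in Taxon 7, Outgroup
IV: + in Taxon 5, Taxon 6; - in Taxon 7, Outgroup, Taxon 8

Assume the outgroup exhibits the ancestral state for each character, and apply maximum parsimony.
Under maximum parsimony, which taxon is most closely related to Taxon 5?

Taxon 6

Character polarity is set by the outgroup: the derived state is whichever differs from the outgroup's state, so for II the derived state is '-', and for the remaining characters it is '+'.
I: derived state '+' in Taxon 8 only — an autapomorphy, so it tells us nothing about relationships among taxa.
II (derived state '-') is shared by all ingroup taxa — unites the whole ingroup.
Only Taxon 5, Taxon 6, and Taxon 8 show the derived state '+' for III, supporting them as a clade.
IV: derived state '+' in Taxon 5 and Taxon 6 only — synapomorphy for {Taxon 5, Taxon 6}.
Most parsimonious ingroup topology: ((Taxon 8,(Taxon 5,Taxon 6)),Taxon 7).
Taxon 5 and Taxon 6 form a cherry on this tree, so they are sister taxa.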